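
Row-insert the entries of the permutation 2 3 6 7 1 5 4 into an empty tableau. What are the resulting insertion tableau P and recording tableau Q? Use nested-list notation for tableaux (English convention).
Insert each entry of the permutation into P by Schensted row insertion, recording in Q the position of each new cell.

Insert 2: appended to row 1. P = [[2]], Q = [[1]].
Insert 3: appended to row 1. P = [[2, 3]], Q = [[1, 2]].
Insert 6: appended to row 1. P = [[2, 3, 6]], Q = [[1, 2, 3]].
Insert 7: appended to row 1. P = [[2, 3, 6, 7]], Q = [[1, 2, 3, 4]].
Insert 1: 1 bumps 2 from row 1; 2 starts row 2. P = [[1, 3, 6, 7], [2]], Q = [[1, 2, 3, 4], [5]].
Insert 5: 5 bumps 6 from row 1; 6 appends to row 2. P = [[1, 3, 5, 7], [2, 6]], Q = [[1, 2, 3, 4], [5, 6]].
Insert 4: 4 bumps 5 from row 1; 5 bumps 6 from row 2; 6 starts row 3. P = [[1, 3, 4, 7], [2, 5], [6]], Q = [[1, 2, 3, 4], [5, 6], [7]].

So P = [[1, 3, 4, 7], [2, 5], [6]], Q = [[1, 2, 3, 4], [5, 6], [7]].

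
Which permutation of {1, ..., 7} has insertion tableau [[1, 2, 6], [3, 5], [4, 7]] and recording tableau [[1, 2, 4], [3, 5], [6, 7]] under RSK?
Reverse the RSK construction: for i from n down to 1, find the cell of Q containing i, remove the entry at that cell from P, and reverse-bump it up through P; the value ejected from row 1 is w(i).

Step i=7: Q has 7 at row 3, column 2; remove 7 from row 3 of P and reverse-bump: 7 enters row 2 and ejects 5; 5 enters row 1 and ejects 2. So w(7) = 2. P is now [[1, 5, 6], [3, 7], [4]].
Step i=6: Q has 6 at row 3, column 1; remove 4 from row 3 of P and reverse-bump: 4 enters row 2 and ejects 3; 3 enters row 1 and ejects 1. So w(6) = 1. P is now [[3, 5, 6], [4, 7]].
Step i=5: Q has 5 at row 2, column 2; remove 7 from row 2 of P and reverse-bump: 7 enters row 1 and ejects 6. So w(5) = 6. P is now [[3, 5, 7], [4]].
Step i=4: Q has 4 at row 1, column 3; remove that cell from P, ejecting 7. So w(4) = 7. P is now [[3, 5], [4]].
Step i=3: Q has 3 at row 2, column 1; remove 4 from row 2 of P and reverse-bump: 4 enters row 1 and ejects 3. So w(3) = 3. P is now [[4, 5]].
Step i=2: Q has 2 at row 1, column 2; remove that cell from P, ejecting 5. So w(2) = 5. P is now [[4]].
Step i=1: Q has 1 at row 1, column 1; remove that cell from P, ejecting 4. So w(1) = 4. P is now [].

So w = 4 5 3 7 6 1 2.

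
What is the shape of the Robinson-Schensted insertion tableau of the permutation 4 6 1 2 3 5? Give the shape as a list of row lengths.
RSK row insertion gives P = [[1, 2, 3, 5], [4, 6]], which has shape [4, 2].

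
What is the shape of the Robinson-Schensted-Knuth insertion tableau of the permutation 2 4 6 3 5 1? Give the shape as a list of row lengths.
[3, 2, 1]

Row-insert each entry into an empty tableau.

After inserting 2: P = [[2]].
After inserting 4: P = [[2, 4]].
After inserting 6: P = [[2, 4, 6]].
After inserting 3: P = [[2, 3, 6], [4]].
After inserting 5: P = [[2, 3, 5], [4, 6]].
After inserting 1: P = [[1, 3, 5], [2, 6], [4]].

The final insertion tableau P = [[1, 3, 5], [2, 6], [4]] has shape [3, 2, 1].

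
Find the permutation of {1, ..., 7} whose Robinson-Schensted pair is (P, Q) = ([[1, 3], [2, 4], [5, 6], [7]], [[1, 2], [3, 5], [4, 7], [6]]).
5 7 6 2 4 1 3

Reverse the RSK construction: for i from n down to 1, find the cell of Q containing i, remove the entry at that cell from P, and reverse-bump it up through P; the value ejected from row 1 is w(i).

Step i=7: Q has 7 at row 3, column 2; remove 6 from row 3 of P and reverse-bump: 6 enters row 2 and ejects 4; 4 enters row 1 and ejects 3. So w(7) = 3. P is now [[1, 4], [2, 6], [5], [7]].
Step i=6: Q has 6 at row 4, column 1; remove 7 from row 4 of P and reverse-bump: 7 enters row 3 and ejects 5; 5 enters row 2 and ejects 2; 2 enters row 1 and ejects 1. So w(6) = 1. P is now [[2, 4], [5, 6], [7]].
Step i=5: Q has 5 at row 2, column 2; remove 6 from row 2 of P and reverse-bump: 6 enters row 1 and ejects 4. So w(5) = 4. P is now [[2, 6], [5], [7]].
Step i=4: Q has 4 at row 3, column 1; remove 7 from row 3 of P and reverse-bump: 7 enters row 2 and ejects 5; 5 enters row 1 and ejects 2. So w(4) = 2. P is now [[5, 6], [7]].
Step i=3: Q has 3 at row 2, column 1; remove 7 from row 2 of P and reverse-bump: 7 enters row 1 and ejects 6. So w(3) = 6. P is now [[5, 7]].
Step i=2: Q has 2 at row 1, column 2; remove that cell from P, ejecting 7. So w(2) = 7. P is now [[5]].
Step i=1: Q has 1 at row 1, column 1; remove that cell from P, ejecting 5. So w(1) = 5. P is now [].

So w = 5 7 6 2 4 1 3.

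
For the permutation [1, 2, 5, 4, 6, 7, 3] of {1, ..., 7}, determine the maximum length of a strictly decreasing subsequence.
3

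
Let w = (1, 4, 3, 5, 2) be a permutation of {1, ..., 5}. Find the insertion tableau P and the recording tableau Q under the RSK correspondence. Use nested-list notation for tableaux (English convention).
P = [[1, 2, 5], [3], [4]], Q = [[1, 2, 4], [3], [5]]

Insert each entry of the permutation into P by Schensted row insertion, recording in Q the position of each new cell.

Insert 1: appended to row 1. P = [[1]].
Insert 4: appended to row 1. P = [[1, 4]].
Insert 3: 3 bumps 4 from row 1; 4 starts row 2. P = [[1, 3], [4]].
Insert 5: appended to row 1. P = [[1, 3, 5], [4]].
Insert 2: 2 bumps 3 from row 1; 3 bumps 4 from row 2; 4 starts row 3. P = [[1, 2, 5], [3], [4]].

So P = [[1, 2, 5], [3], [4]], Q = [[1, 2, 4], [3], [5]].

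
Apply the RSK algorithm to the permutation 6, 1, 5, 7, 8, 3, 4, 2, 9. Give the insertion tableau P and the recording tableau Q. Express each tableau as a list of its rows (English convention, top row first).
P = [[1, 2, 4, 8, 9], [3, 7], [5], [6]], Q = [[1, 3, 4, 5, 9], [2, 7], [6], [8]]

Insert each entry of the permutation into P by Schensted row insertion, recording in Q the position of each new cell.

Insert 6: appended to row 1. P = [[6]].
Insert 1: 1 bumps 6 from row 1; 6 starts row 2. P = [[1], [6]].
Insert 5: appended to row 1. P = [[1, 5], [6]].
Insert 7: appended to row 1. P = [[1, 5, 7], [6]].
Insert 8: appended to row 1. P = [[1, 5, 7, 8], [6]].
Insert 3: 3 bumps 5 from row 1; 5 bumps 6 from row 2; 6 starts row 3. P = [[1, 3, 7, 8], [5], [6]].
Insert 4: 4 bumps 7 from row 1; 7 appends to row 2. P = [[1, 3, 4, 8], [5, 7], [6]].
Insert 2: 2 bumps 3 from row 1; 3 bumps 5 from row 2; 5 bumps 6 from row 3; 6 starts row 4. P = [[1, 2, 4, 8], [3, 7], [5], [6]].
Insert 9: appended to row 1. P = [[1, 2, 4, 8, 9], [3, 7], [5], [6]].

So P = [[1, 2, 4, 8, 9], [3, 7], [5], [6]], Q = [[1, 3, 4, 5, 9], [2, 7], [6], [8]].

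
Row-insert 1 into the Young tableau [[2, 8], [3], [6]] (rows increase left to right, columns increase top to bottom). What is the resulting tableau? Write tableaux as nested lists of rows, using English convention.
[[1, 8], [2], [3], [6]]

In row 1, 1 replaces 2 (the leftmost entry greater than 1); 2 is bumped to row 2. In row 2, 2 replaces 3 (the leftmost entry greater than 2); 3 is bumped to row 3. In row 3, 3 replaces 6 (the leftmost entry greater than 3); 6 is bumped to row 4. 6 starts a new row 4. The new tableau is [[1, 8], [2], [3], [6]].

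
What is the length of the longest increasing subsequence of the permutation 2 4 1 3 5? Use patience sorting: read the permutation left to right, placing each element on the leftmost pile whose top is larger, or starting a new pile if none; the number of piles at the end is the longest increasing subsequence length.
2: new pile. tops = [2]
4: new pile. tops = [2, 4]
1: onto pile 1 (replacing 2). tops = [1, 4]
3: onto pile 2 (replacing 4). tops = [1, 3]
5: new pile. tops = [1, 3, 5]

3 piles, so the longest increasing subsequence has length 3.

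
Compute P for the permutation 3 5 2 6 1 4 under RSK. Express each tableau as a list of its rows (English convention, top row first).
Insert 3: appended to row 1. P = [[3]].
Insert 5: appended to row 1. P = [[3, 5]].
Insert 2: 2 bumps 3 from row 1; 3 starts row 2. P = [[2, 5], [3]].
Insert 6: appended to row 1. P = [[2, 5, 6], [3]].
Insert 1: 1 bumps 2 from row 1; 2 bumps 3 from row 2; 3 starts row 3. P = [[1, 5, 6], [2], [3]].
Insert 4: 4 bumps 5 from row 1; 5 appends to row 2. P = [[1, 4, 6], [2, 5], [3]].

So P = [[1, 4, 6], [2, 5], [3]].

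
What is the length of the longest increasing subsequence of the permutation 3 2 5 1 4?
2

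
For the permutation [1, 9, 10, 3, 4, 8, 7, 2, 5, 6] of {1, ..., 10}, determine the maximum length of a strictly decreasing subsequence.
4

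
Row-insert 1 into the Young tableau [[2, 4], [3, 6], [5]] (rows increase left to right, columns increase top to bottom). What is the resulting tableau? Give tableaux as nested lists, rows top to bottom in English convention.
[[1, 4], [2, 6], [3], [5]]

In row 1, 1 replaces 2 (the leftmost entry greater than 1); 2 is bumped to row 2. In row 2, 2 replaces 3 (the leftmost entry greater than 2); 3 is bumped to row 3. In row 3, 3 replaces 5 (the leftmost entry greater than 3); 5 is bumped to row 4. 5 starts a new row 4. The new tableau is [[1, 4], [2, 6], [3], [5]].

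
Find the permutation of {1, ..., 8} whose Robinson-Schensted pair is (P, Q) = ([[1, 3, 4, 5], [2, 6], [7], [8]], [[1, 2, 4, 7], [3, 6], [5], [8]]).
2 8 3 7 1 4 6 5

Reverse the RSK construction: for i from n down to 1, find the cell of Q containing i, remove the entry at that cell from P, and reverse-bump it up through P; the value ejected from row 1 is w(i).

Step i=8: Q has 8 at row 4, column 1; remove 8 from row 4 of P and reverse-bump: 8 enters row 3 and ejects 7; 7 enters row 2 and ejects 6; 6 enters row 1 and ejects 5. So w(8) = 5. P is now [[1, 3, 4, 6], [2, 7], [8]].
Step i=7: Q has 7 at row 1, column 4; remove that cell from P, ejecting 6. So w(7) = 6. P is now [[1, 3, 4], [2, 7], [8]].
Step i=6: Q has 6 at row 2, column 2; remove 7 from row 2 of P and reverse-bump: 7 enters row 1 and ejects 4. So w(6) = 4. P is now [[1, 3, 7], [2], [8]].
Step i=5: Q has 5 at row 3, column 1; remove 8 from row 3 of P and reverse-bump: 8 enters row 2 and ejects 2; 2 enters row 1 and ejects 1. So w(5) = 1. P is now [[2, 3, 7], [8]].
Step i=4: Q has 4 at row 1, column 3; remove that cell from P, ejecting 7. So w(4) = 7. P is now [[2, 3], [8]].
Step i=3: Q has 3 at row 2, column 1; remove 8 from row 2 of P and reverse-bump: 8 enters row 1 and ejects 3. So w(3) = 3. P is now [[2, 8]].
Step i=2: Q has 2 at row 1, column 2; remove that cell from P, ejecting 8. So w(2) = 8. P is now [[2]].
Step i=1: Q has 1 at row 1, column 1; remove that cell from P, ejecting 2. So w(1) = 2. P is now [].

So w = 2 8 3 7 1 4 6 5.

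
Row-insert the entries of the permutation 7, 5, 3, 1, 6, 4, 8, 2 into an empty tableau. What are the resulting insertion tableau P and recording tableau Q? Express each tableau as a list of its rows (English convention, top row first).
P = [[1, 2, 8], [3, 4], [5, 6], [7]], Q = [[1, 5, 7], [2, 6], [3, 8], [4]]

Insert each entry of the permutation into P by Schensted row insertion, recording in Q the position of each new cell.

Insert 7: appended to row 1. P = [[7]].
Insert 5: 5 bumps 7 from row 1; 7 starts row 2. P = [[5], [7]].
Insert 3: 3 bumps 5 from row 1; 5 bumps 7 from row 2; 7 starts row 3. P = [[3], [5], [7]].
Insert 1: 1 bumps 3 from row 1; 3 bumps 5 from row 2; 5 bumps 7 from row 3; 7 starts row 4. P = [[1], [3], [5], [7]].
Insert 6: appended to row 1. P = [[1, 6], [3], [5], [7]].
Insert 4: 4 bumps 6 from row 1; 6 appends to row 2. P = [[1, 4], [3, 6], [5], [7]].
Insert 8: appended to row 1. P = [[1, 4, 8], [3, 6], [5], [7]].
Insert 2: 2 bumps 4 from row 1; 4 bumps 6 from row 2; 6 appends to row 3. P = [[1, 2, 8], [3, 4], [5, 6], [7]].

So P = [[1, 2, 8], [3, 4], [5, 6], [7]], Q = [[1, 5, 7], [2, 6], [3, 8], [4]].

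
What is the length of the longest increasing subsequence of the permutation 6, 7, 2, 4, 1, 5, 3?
3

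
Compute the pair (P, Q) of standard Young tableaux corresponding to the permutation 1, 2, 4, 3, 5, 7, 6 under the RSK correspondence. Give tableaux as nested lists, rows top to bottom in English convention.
Insert each entry of the permutation into P by Schensted row insertion, recording in Q the position of each new cell.

Insert 1: appended to row 1. P = [[1]].
Insert 2: appended to row 1. P = [[1, 2]].
Insert 4: appended to row 1. P = [[1, 2, 4]].
Insert 3: 3 bumps 4 from row 1; 4 starts row 2. P = [[1, 2, 3], [4]].
Insert 5: appended to row 1. P = [[1, 2, 3, 5], [4]].
Insert 7: appended to row 1. P = [[1, 2, 3, 5, 7], [4]].
Insert 6: 6 bumps 7 from row 1; 7 appends to row 2. P = [[1, 2, 3, 5, 6], [4, 7]].

So P = [[1, 2, 3, 5, 6], [4, 7]], Q = [[1, 2, 3, 5, 6], [4, 7]].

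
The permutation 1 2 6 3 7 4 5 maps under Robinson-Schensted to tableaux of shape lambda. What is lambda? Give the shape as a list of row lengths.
[5, 2]

Row-insert each entry into an empty tableau.

After inserting 1: P = [[1]].
After inserting 2: P = [[1, 2]].
After inserting 6: P = [[1, 2, 6]].
After inserting 3: P = [[1, 2, 3], [6]].
After inserting 7: P = [[1, 2, 3, 7], [6]].
After inserting 4: P = [[1, 2, 3, 4], [6, 7]].
After inserting 5: P = [[1, 2, 3, 4, 5], [6, 7]].

The final insertion tableau P = [[1, 2, 3, 4, 5], [6, 7]] has shape [5, 2].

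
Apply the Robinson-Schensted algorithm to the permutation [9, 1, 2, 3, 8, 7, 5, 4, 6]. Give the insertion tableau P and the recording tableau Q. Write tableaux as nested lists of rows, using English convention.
P = [[1, 2, 3, 4, 6], [5], [7], [8], [9]], Q = [[1, 3, 4, 5, 9], [2], [6], [7], [8]]

Insert each entry of the permutation into P by Schensted row insertion, recording in Q the position of each new cell.

Insert 9: appended to row 1. P = [[9]].
Insert 1: 1 bumps 9 from row 1; 9 starts row 2. P = [[1], [9]].
Insert 2: appended to row 1. P = [[1, 2], [9]].
Insert 3: appended to row 1. P = [[1, 2, 3], [9]].
Insert 8: appended to row 1. P = [[1, 2, 3, 8], [9]].
Insert 7: 7 bumps 8 from row 1; 8 bumps 9 from row 2; 9 starts row 3. P = [[1, 2, 3, 7], [8], [9]].
Insert 5: 5 bumps 7 from row 1; 7 bumps 8 from row 2; 8 bumps 9 from row 3; 9 starts row 4. P = [[1, 2, 3, 5], [7], [8], [9]].
Insert 4: 4 bumps 5 from row 1; 5 bumps 7 from row 2; 7 bumps 8 from row 3; 8 bumps 9 from row 4; 9 starts row 5. P = [[1, 2, 3, 4], [5], [7], [8], [9]].
Insert 6: appended to row 1. P = [[1, 2, 3, 4, 6], [5], [7], [8], [9]].

So P = [[1, 2, 3, 4, 6], [5], [7], [8], [9]], Q = [[1, 3, 4, 5, 9], [2], [6], [7], [8]].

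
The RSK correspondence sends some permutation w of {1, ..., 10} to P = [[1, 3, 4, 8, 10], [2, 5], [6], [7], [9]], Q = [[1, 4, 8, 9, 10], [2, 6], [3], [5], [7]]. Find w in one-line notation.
Reverse the RSK construction: for i from n down to 1, find the cell of Q containing i, remove the entry at that cell from P, and reverse-bump it up through P; the value ejected from row 1 is w(i).

Step i=10: Q has 10 at row 1, column 5; remove that cell from P, ejecting 10. So w(10) = 10. P is now [[1, 3, 4, 8], [2, 5], [6], [7], [9]].
Step i=9: Q has 9 at row 1, column 4; remove that cell from P, ejecting 8. So w(9) = 8. P is now [[1, 3, 4], [2, 5], [6], [7], [9]].
Step i=8: Q has 8 at row 1, column 3; remove that cell from P, ejecting 4. So w(8) = 4. P is now [[1, 3], [2, 5], [6], [7], [9]].
Step i=7: Q has 7 at row 5, column 1; remove 9 from row 5 of P and reverse-bump: 9 enters row 4 and ejects 7; 7 enters row 3 and ejects 6; 6 enters row 2 and ejects 5; 5 enters row 1 and ejects 3. So w(7) = 3. P is now [[1, 5], [2, 6], [7], [9]].
Step i=6: Q has 6 at row 2, column 2; remove 6 from row 2 of P and reverse-bump: 6 enters row 1 and ejects 5. So w(6) = 5. P is now [[1, 6], [2], [7], [9]].
Step i=5: Q has 5 at row 4, column 1; remove 9 from row 4 of P and reverse-bump: 9 enters row 3 and ejects 7; 7 enters row 2 and ejects 2; 2 enters row 1 and ejects 1. So w(5) = 1. P is now [[2, 6], [7], [9]].
Step i=4: Q has 4 at row 1, column 2; remove that cell from P, ejecting 6. So w(4) = 6. P is now [[2], [7], [9]].
Step i=3: Q has 3 at row 3, column 1; remove 9 from row 3 of P and reverse-bump: 9 enters row 2 and ejects 7; 7 enters row 1 and ejects 2. So w(3) = 2. P is now [[7], [9]].
Step i=2: Q has 2 at row 2, column 1; remove 9 from row 2 of P and reverse-bump: 9 enters row 1 and ejects 7. So w(2) = 7. P is now [[9]].
Step i=1: Q has 1 at row 1, column 1; remove that cell from P, ejecting 9. So w(1) = 9. P is now [].

So w = 9 7 2 6 1 5 3 4 8 10.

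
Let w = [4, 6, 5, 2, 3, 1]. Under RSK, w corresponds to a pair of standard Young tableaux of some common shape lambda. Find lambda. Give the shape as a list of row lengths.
[2, 2, 1, 1]

Row-insert each entry into an empty tableau.

After inserting 4: P = [[4]].
After inserting 6: P = [[4, 6]].
After inserting 5: P = [[4, 5], [6]].
After inserting 2: P = [[2, 5], [4], [6]].
After inserting 3: P = [[2, 3], [4, 5], [6]].
After inserting 1: P = [[1, 3], [2, 5], [4], [6]].

The final insertion tableau P = [[1, 3], [2, 5], [4], [6]] has shape [2, 2, 1, 1].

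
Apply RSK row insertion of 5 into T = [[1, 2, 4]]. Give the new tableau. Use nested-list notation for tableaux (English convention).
[[1, 2, 4, 5]]

5 is larger than every entry of row 1, so it is appended to row 1. The new tableau is [[1, 2, 4, 5]].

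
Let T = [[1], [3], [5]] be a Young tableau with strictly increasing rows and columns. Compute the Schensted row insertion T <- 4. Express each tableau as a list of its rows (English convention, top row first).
4 is larger than every entry of row 1, so it is appended to row 1. The new tableau is [[1, 4], [3], [5]].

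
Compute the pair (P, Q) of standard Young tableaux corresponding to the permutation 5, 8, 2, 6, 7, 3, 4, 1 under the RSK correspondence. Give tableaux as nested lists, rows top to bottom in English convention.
Insert each entry of the permutation into P by Schensted row insertion, recording in Q the position of each new cell.

After inserting 5: P = [[5]].
After inserting 8: P = [[5, 8]].
After inserting 2: P = [[2, 8], [5]].
After inserting 6: P = [[2, 6], [5, 8]].
After inserting 7: P = [[2, 6, 7], [5, 8]].
After inserting 3: P = [[2, 3, 7], [5, 6], [8]].
After inserting 4: P = [[2, 3, 4], [5, 6, 7], [8]].
After inserting 1: P = [[1, 3, 4], [2, 6, 7], [5], [8]].

So P = [[1, 3, 4], [2, 6, 7], [5], [8]], Q = [[1, 2, 5], [3, 4, 7], [6], [8]].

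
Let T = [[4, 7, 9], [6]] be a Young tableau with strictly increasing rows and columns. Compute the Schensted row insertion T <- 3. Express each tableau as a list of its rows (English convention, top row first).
[[3, 7, 9], [4], [6]]

In row 1, 3 replaces 4 (the leftmost entry greater than 3); 4 is bumped to row 2. In row 2, 4 replaces 6 (the leftmost entry greater than 4); 6 is bumped to row 3. 6 starts a new row 3. The new tableau is [[3, 7, 9], [4], [6]].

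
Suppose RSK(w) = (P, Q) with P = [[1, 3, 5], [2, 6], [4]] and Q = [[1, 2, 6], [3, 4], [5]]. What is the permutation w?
4 6 2 3 1 5

Reverse the RSK construction: for i from n down to 1, find the cell of Q containing i, remove the entry at that cell from P, and reverse-bump it up through P; the value ejected from row 1 is w(i).

Step i=6: Q has 6 at row 1, column 3; remove that cell from P, ejecting 5. So w(6) = 5. P is now [[1, 3], [2, 6], [4]].
Step i=5: Q has 5 at row 3, column 1; remove 4 from row 3 of P and reverse-bump: 4 enters row 2 and ejects 2; 2 enters row 1 and ejects 1. So w(5) = 1. P is now [[2, 3], [4, 6]].
Step i=4: Q has 4 at row 2, column 2; remove 6 from row 2 of P and reverse-bump: 6 enters row 1 and ejects 3. So w(4) = 3. P is now [[2, 6], [4]].
Step i=3: Q has 3 at row 2, column 1; remove 4 from row 2 of P and reverse-bump: 4 enters row 1 and ejects 2. So w(3) = 2. P is now [[4, 6]].
Step i=2: Q has 2 at row 1, column 2; remove that cell from P, ejecting 6. So w(2) = 6. P is now [[4]].
Step i=1: Q has 1 at row 1, column 1; remove that cell from P, ejecting 4. So w(1) = 4. P is now [].

So w = 4 6 2 3 1 5.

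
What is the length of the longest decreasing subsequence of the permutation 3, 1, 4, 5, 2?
2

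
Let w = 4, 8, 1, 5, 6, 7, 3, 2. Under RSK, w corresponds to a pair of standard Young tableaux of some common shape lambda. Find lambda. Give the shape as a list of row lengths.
[4, 2, 1, 1]

RSK row insertion gives P = [[1, 2, 6, 7], [3, 5], [4], [8]], which has shape [4, 2, 1, 1].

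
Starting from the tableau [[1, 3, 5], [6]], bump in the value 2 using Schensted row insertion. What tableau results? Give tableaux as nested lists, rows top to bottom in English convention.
[[1, 2, 5], [3], [6]]

In row 1, 2 replaces 3 (the leftmost entry greater than 2); 3 is bumped to row 2. In row 2, 3 replaces 6 (the leftmost entry greater than 3); 6 is bumped to row 3. 6 starts a new row 3. The new tableau is [[1, 2, 5], [3], [6]].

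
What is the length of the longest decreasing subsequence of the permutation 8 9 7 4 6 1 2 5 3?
5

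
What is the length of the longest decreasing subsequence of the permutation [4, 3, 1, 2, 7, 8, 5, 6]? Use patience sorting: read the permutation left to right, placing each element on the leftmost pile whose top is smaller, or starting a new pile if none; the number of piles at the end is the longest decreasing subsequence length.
3

4: new pile. tops = [4]
3: new pile. tops = [4, 3]
1: new pile. tops = [4, 3, 1]
2: onto pile 3 (replacing 1). tops = [4, 3, 2]
7: onto pile 1 (replacing 4). tops = [7, 3, 2]
8: onto pile 1 (replacing 7). tops = [8, 3, 2]
5: onto pile 2 (replacing 3). tops = [8, 5, 2]
6: onto pile 2 (replacing 5). tops = [8, 6, 2]

3 piles, so the longest decreasing subsequence has length 3.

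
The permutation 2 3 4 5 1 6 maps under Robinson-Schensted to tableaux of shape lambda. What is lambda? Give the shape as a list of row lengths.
[5, 1]

Row-insert each entry into an empty tableau.

After inserting 2: P = [[2]].
After inserting 3: P = [[2, 3]].
After inserting 4: P = [[2, 3, 4]].
After inserting 5: P = [[2, 3, 4, 5]].
After inserting 1: P = [[1, 3, 4, 5], [2]].
After inserting 6: P = [[1, 3, 4, 5, 6], [2]].

The final insertion tableau P = [[1, 3, 4, 5, 6], [2]] has shape [5, 1].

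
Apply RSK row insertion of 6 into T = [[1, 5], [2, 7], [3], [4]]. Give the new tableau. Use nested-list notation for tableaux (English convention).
6 is larger than every entry of row 1, so it is appended to row 1. The new tableau is [[1, 5, 6], [2, 7], [3], [4]].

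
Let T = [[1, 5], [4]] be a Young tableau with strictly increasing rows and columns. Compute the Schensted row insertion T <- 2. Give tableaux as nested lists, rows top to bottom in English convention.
[[1, 2], [4, 5]]

In row 1, 2 replaces 5 (the leftmost entry greater than 2); 5 is bumped to row 2. 5 is appended to row 2. The new tableau is [[1, 2], [4, 5]].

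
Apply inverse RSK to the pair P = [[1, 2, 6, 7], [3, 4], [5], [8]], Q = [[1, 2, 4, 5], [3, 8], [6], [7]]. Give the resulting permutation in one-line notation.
3 8 5 6 7 4 1 2

Reverse the RSK construction: for i from n down to 1, find the cell of Q containing i, remove the entry at that cell from P, and reverse-bump it up through P; the value ejected from row 1 is w(i).

Step i=8: Q has 8 at row 2, column 2; remove 4 from row 2 of P and reverse-bump: 4 enters row 1 and ejects 2. So w(8) = 2. P is now [[1, 4, 6, 7], [3], [5], [8]].
Step i=7: Q has 7 at row 4, column 1; remove 8 from row 4 of P and reverse-bump: 8 enters row 3 and ejects 5; 5 enters row 2 and ejects 3; 3 enters row 1 and ejects 1. So w(7) = 1. P is now [[3, 4, 6, 7], [5], [8]].
Step i=6: Q has 6 at row 3, column 1; remove 8 from row 3 of P and reverse-bump: 8 enters row 2 and ejects 5; 5 enters row 1 and ejects 4. So w(6) = 4. P is now [[3, 5, 6, 7], [8]].
Step i=5: Q has 5 at row 1, column 4; remove that cell from P, ejecting 7. So w(5) = 7. P is now [[3, 5, 6], [8]].
Step i=4: Q has 4 at row 1, column 3; remove that cell from P, ejecting 6. So w(4) = 6. P is now [[3, 5], [8]].
Step i=3: Q has 3 at row 2, column 1; remove 8 from row 2 of P and reverse-bump: 8 enters row 1 and ejects 5. So w(3) = 5. P is now [[3, 8]].
Step i=2: Q has 2 at row 1, column 2; remove that cell from P, ejecting 8. So w(2) = 8. P is now [[3]].
Step i=1: Q has 1 at row 1, column 1; remove that cell from P, ejecting 3. So w(1) = 3. P is now [].

So w = 3 8 5 6 7 4 1 2.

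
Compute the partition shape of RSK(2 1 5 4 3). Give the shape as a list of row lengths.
[2, 2, 1]

RSK row insertion gives P = [[1, 3], [2, 4], [5]], which has shape [2, 2, 1].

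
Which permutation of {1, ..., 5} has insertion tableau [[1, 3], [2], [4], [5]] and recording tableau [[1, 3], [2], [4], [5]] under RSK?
Reverse the RSK construction: for i from n down to 1, find the cell of Q containing i, remove the entry at that cell from P, and reverse-bump it up through P; the value ejected from row 1 is w(i).

Step i=5: Q has 5 at row 4, column 1; remove 5 from row 4 of P and reverse-bump: 5 enters row 3 and ejects 4; 4 enters row 2 and ejects 2; 2 enters row 1 and ejects 1. So w(5) = 1. P is now [[2, 3], [4], [5]].
Step i=4: Q has 4 at row 3, column 1; remove 5 from row 3 of P and reverse-bump: 5 enters row 2 and ejects 4; 4 enters row 1 and ejects 3. So w(4) = 3. P is now [[2, 4], [5]].
Step i=3: Q has 3 at row 1, column 2; remove that cell from P, ejecting 4. So w(3) = 4. P is now [[2], [5]].
Step i=2: Q has 2 at row 2, column 1; remove 5 from row 2 of P and reverse-bump: 5 enters row 1 and ejects 2. So w(2) = 2. P is now [[5]].
Step i=1: Q has 1 at row 1, column 1; remove that cell from P, ejecting 5. So w(1) = 5. P is now [].

So w = 5 2 4 3 1.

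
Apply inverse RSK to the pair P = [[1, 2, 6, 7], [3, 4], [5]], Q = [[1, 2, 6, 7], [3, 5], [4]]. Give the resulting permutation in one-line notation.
Reverse the RSK construction: for i from n down to 1, find the cell of Q containing i, remove the entry at that cell from P, and reverse-bump it up through P; the value ejected from row 1 is w(i).

Step i=7: Q has 7 at row 1, column 4; remove that cell from P, ejecting 7. So w(7) = 7. P is now [[1, 2, 6], [3, 4], [5]].
Step i=6: Q has 6 at row 1, column 3; remove that cell from P, ejecting 6. So w(6) = 6. P is now [[1, 2], [3, 4], [5]].
Step i=5: Q has 5 at row 2, column 2; remove 4 from row 2 of P and reverse-bump: 4 enters row 1 and ejects 2. So w(5) = 2. P is now [[1, 4], [3], [5]].
Step i=4: Q has 4 at row 3, column 1; remove 5 from row 3 of P and reverse-bump: 5 enters row 2 and ejects 3; 3 enters row 1 and ejects 1. So w(4) = 1. P is now [[3, 4], [5]].
Step i=3: Q has 3 at row 2, column 1; remove 5 from row 2 of P and reverse-bump: 5 enters row 1 and ejects 4. So w(3) = 4. P is now [[3, 5]].
Step i=2: Q has 2 at row 1, column 2; remove that cell from P, ejecting 5. So w(2) = 5. P is now [[3]].
Step i=1: Q has 1 at row 1, column 1; remove that cell from P, ejecting 3. So w(1) = 3. P is now [].

So w = 3 5 4 1 2 6 7.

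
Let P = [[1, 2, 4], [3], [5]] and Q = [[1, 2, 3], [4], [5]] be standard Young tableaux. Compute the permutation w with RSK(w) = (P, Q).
1 3 5 4 2

Reverse the RSK construction: for i from n down to 1, find the cell of Q containing i, remove the entry at that cell from P, and reverse-bump it up through P; the value ejected from row 1 is w(i).

Step i=5: Q has 5 at row 3, column 1; remove 5 from row 3 of P and reverse-bump: 5 enters row 2 and ejects 3; 3 enters row 1 and ejects 2. So w(5) = 2. P is now [[1, 3, 4], [5]].
Step i=4: Q has 4 at row 2, column 1; remove 5 from row 2 of P and reverse-bump: 5 enters row 1 and ejects 4. So w(4) = 4. P is now [[1, 3, 5]].
Step i=3: Q has 3 at row 1, column 3; remove that cell from P, ejecting 5. So w(3) = 5. P is now [[1, 3]].
Step i=2: Q has 2 at row 1, column 2; remove that cell from P, ejecting 3. So w(2) = 3. P is now [[1]].
Step i=1: Q has 1 at row 1, column 1; remove that cell from P, ejecting 1. So w(1) = 1. P is now [].

So w = 1 3 5 4 2.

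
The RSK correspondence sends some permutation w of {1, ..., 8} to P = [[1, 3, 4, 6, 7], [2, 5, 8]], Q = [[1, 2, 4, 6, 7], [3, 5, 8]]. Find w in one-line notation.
Reverse RSK: for i = n, n-1, ..., 1, locate i in Q, remove the corresponding corner cell from P, and reverse-bump its entry up through P; the value ejected from row 1 is w(i).

So w = 2 3 1 5 4 6 8 7.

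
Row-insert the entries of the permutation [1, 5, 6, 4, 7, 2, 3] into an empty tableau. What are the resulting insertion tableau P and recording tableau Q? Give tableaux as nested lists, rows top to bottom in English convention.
Insert each entry of the permutation into P by Schensted row insertion, recording in Q the position of each new cell.

Insert 1: appended to row 1. P = [[1]].
Insert 5: appended to row 1. P = [[1, 5]].
Insert 6: appended to row 1. P = [[1, 5, 6]].
Insert 4: 4 bumps 5 from row 1; 5 starts row 2. P = [[1, 4, 6], [5]].
Insert 7: appended to row 1. P = [[1, 4, 6, 7], [5]].
Insert 2: 2 bumps 4 from row 1; 4 bumps 5 from row 2; 5 starts row 3. P = [[1, 2, 6, 7], [4], [5]].
Insert 3: 3 bumps 6 from row 1; 6 appends to row 2. P = [[1, 2, 3, 7], [4, 6], [5]].

So P = [[1, 2, 3, 7], [4, 6], [5]], Q = [[1, 2, 3, 5], [4, 7], [6]].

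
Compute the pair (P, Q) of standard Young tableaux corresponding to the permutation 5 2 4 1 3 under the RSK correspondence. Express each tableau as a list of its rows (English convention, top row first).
Insert each entry of the permutation into P by Schensted row insertion, recording in Q the position of each new cell.

After inserting 5: P = [[5]].
After inserting 2: P = [[2], [5]].
After inserting 4: P = [[2, 4], [5]].
After inserting 1: P = [[1, 4], [2], [5]].
After inserting 3: P = [[1, 3], [2, 4], [5]].

So P = [[1, 3], [2, 4], [5]], Q = [[1, 3], [2, 5], [4]].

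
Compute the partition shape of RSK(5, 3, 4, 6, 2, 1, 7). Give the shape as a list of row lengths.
[4, 1, 1, 1]

Row-insert each entry into an empty tableau.

After inserting 5: P = [[5]].
After inserting 3: P = [[3], [5]].
After inserting 4: P = [[3, 4], [5]].
After inserting 6: P = [[3, 4, 6], [5]].
After inserting 2: P = [[2, 4, 6], [3], [5]].
After inserting 1: P = [[1, 4, 6], [2], [3], [5]].
After inserting 7: P = [[1, 4, 6, 7], [2], [3], [5]].

The final insertion tableau P = [[1, 4, 6, 7], [2], [3], [5]] has shape [4, 1, 1, 1].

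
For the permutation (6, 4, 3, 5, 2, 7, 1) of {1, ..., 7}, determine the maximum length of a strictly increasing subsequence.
3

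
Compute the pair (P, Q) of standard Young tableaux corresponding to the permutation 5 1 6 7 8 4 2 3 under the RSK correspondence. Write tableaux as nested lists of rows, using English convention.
Insert each entry of the permutation into P by Schensted row insertion, recording in Q the position of each new cell.

After inserting 5: P = [[5]].
After inserting 1: P = [[1], [5]].
After inserting 6: P = [[1, 6], [5]].
After inserting 7: P = [[1, 6, 7], [5]].
After inserting 8: P = [[1, 6, 7, 8], [5]].
After inserting 4: P = [[1, 4, 7, 8], [5, 6]].
After inserting 2: P = [[1, 2, 7, 8], [4, 6], [5]].
After inserting 3: P = [[1, 2, 3, 8], [4, 6, 7], [5]].

So P = [[1, 2, 3, 8], [4, 6, 7], [5]], Q = [[1, 3, 4, 5], [2, 6, 8], [7]].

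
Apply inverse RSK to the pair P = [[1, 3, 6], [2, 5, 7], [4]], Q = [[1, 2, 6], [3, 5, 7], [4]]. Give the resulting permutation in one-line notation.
4 5 2 1 3 7 6

Reverse the RSK construction: for i from n down to 1, find the cell of Q containing i, remove the entry at that cell from P, and reverse-bump it up through P; the value ejected from row 1 is w(i).

Step i=7: Q has 7 at row 2, column 3; remove 7 from row 2 of P and reverse-bump: 7 enters row 1 and ejects 6. So w(7) = 6. P is now [[1, 3, 7], [2, 5], [4]].
Step i=6: Q has 6 at row 1, column 3; remove that cell from P, ejecting 7. So w(6) = 7. P is now [[1, 3], [2, 5], [4]].
Step i=5: Q has 5 at row 2, column 2; remove 5 from row 2 of P and reverse-bump: 5 enters row 1 and ejects 3. So w(5) = 3. P is now [[1, 5], [2], [4]].
Step i=4: Q has 4 at row 3, column 1; remove 4 from row 3 of P and reverse-bump: 4 enters row 2 and ejects 2; 2 enters row 1 and ejects 1. So w(4) = 1. P is now [[2, 5], [4]].
Step i=3: Q has 3 at row 2, column 1; remove 4 from row 2 of P and reverse-bump: 4 enters row 1 and ejects 2. So w(3) = 2. P is now [[4, 5]].
Step i=2: Q has 2 at row 1, column 2; remove that cell from P, ejecting 5. So w(2) = 5. P is now [[4]].
Step i=1: Q has 1 at row 1, column 1; remove that cell from P, ejecting 4. So w(1) = 4. P is now [].

So w = 4 5 2 1 3 7 6.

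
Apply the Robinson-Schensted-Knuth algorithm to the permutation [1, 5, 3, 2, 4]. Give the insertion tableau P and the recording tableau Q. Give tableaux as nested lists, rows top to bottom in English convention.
P = [[1, 2, 4], [3], [5]], Q = [[1, 2, 5], [3], [4]]

Insert each entry of the permutation into P by Schensted row insertion, recording in Q the position of each new cell.

Insert 1: appended to row 1. P = [[1]].
Insert 5: appended to row 1. P = [[1, 5]].
Insert 3: 3 bumps 5 from row 1; 5 starts row 2. P = [[1, 3], [5]].
Insert 2: 2 bumps 3 from row 1; 3 bumps 5 from row 2; 5 starts row 3. P = [[1, 2], [3], [5]].
Insert 4: appended to row 1. P = [[1, 2, 4], [3], [5]].

So P = [[1, 2, 4], [3], [5]], Q = [[1, 2, 5], [3], [4]].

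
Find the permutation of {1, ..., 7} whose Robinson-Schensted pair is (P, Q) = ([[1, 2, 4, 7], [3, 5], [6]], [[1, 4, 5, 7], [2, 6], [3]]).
6 3 1 2 5 4 7

Reverse the RSK construction: for i from n down to 1, find the cell of Q containing i, remove the entry at that cell from P, and reverse-bump it up through P; the value ejected from row 1 is w(i).

Step i=7: Q has 7 at row 1, column 4; remove that cell from P, ejecting 7. So w(7) = 7. P is now [[1, 2, 4], [3, 5], [6]].
Step i=6: Q has 6 at row 2, column 2; remove 5 from row 2 of P and reverse-bump: 5 enters row 1 and ejects 4. So w(6) = 4. P is now [[1, 2, 5], [3], [6]].
Step i=5: Q has 5 at row 1, column 3; remove that cell from P, ejecting 5. So w(5) = 5. P is now [[1, 2], [3], [6]].
Step i=4: Q has 4 at row 1, column 2; remove that cell from P, ejecting 2. So w(4) = 2. P is now [[1], [3], [6]].
Step i=3: Q has 3 at row 3, column 1; remove 6 from row 3 of P and reverse-bump: 6 enters row 2 and ejects 3; 3 enters row 1 and ejects 1. So w(3) = 1. P is now [[3], [6]].
Step i=2: Q has 2 at row 2, column 1; remove 6 from row 2 of P and reverse-bump: 6 enters row 1 and ejects 3. So w(2) = 3. P is now [[6]].
Step i=1: Q has 1 at row 1, column 1; remove that cell from P, ejecting 6. So w(1) = 6. P is now [].

So w = 6 3 1 2 5 4 7.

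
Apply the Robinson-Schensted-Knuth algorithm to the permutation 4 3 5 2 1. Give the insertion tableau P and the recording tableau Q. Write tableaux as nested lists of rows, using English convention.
Insert each entry of the permutation into P by Schensted row insertion, recording in Q the position of each new cell.

Insert 4: appended to row 1. P = [[4]].
Insert 3: 3 bumps 4 from row 1; 4 starts row 2. P = [[3], [4]].
Insert 5: appended to row 1. P = [[3, 5], [4]].
Insert 2: 2 bumps 3 from row 1; 3 bumps 4 from row 2; 4 starts row 3. P = [[2, 5], [3], [4]].
Insert 1: 1 bumps 2 from row 1; 2 bumps 3 from row 2; 3 bumps 4 from row 3; 4 starts row 4. P = [[1, 5], [2], [3], [4]].

So P = [[1, 5], [2], [3], [4]], Q = [[1, 3], [2], [4], [5]].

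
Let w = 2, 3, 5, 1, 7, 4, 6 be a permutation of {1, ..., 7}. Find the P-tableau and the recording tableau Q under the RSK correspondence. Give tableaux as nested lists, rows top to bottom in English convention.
P = [[1, 3, 4, 6], [2, 5, 7]], Q = [[1, 2, 3, 5], [4, 6, 7]]

Insert each entry of the permutation into P by Schensted row insertion, recording in Q the position of each new cell.

Insert 2: appended to row 1. P = [[2]].
Insert 3: appended to row 1. P = [[2, 3]].
Insert 5: appended to row 1. P = [[2, 3, 5]].
Insert 1: 1 bumps 2 from row 1; 2 starts row 2. P = [[1, 3, 5], [2]].
Insert 7: appended to row 1. P = [[1, 3, 5, 7], [2]].
Insert 4: 4 bumps 5 from row 1; 5 appends to row 2. P = [[1, 3, 4, 7], [2, 5]].
Insert 6: 6 bumps 7 from row 1; 7 appends to row 2. P = [[1, 3, 4, 6], [2, 5, 7]].

So P = [[1, 3, 4, 6], [2, 5, 7]], Q = [[1, 2, 3, 5], [4, 6, 7]].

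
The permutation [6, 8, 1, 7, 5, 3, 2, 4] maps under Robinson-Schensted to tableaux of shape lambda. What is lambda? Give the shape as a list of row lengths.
[3, 2, 1, 1, 1]

Row-insert each entry into an empty tableau.

After inserting 6: P = [[6]].
After inserting 8: P = [[6, 8]].
After inserting 1: P = [[1, 8], [6]].
After inserting 7: P = [[1, 7], [6, 8]].
After inserting 5: P = [[1, 5], [6, 7], [8]].
After inserting 3: P = [[1, 3], [5, 7], [6], [8]].
After inserting 2: P = [[1, 2], [3, 7], [5], [6], [8]].
After inserting 4: P = [[1, 2, 4], [3, 7], [5], [6], [8]].

The final insertion tableau P = [[1, 2, 4], [3, 7], [5], [6], [8]] has shape [3, 2, 1, 1, 1].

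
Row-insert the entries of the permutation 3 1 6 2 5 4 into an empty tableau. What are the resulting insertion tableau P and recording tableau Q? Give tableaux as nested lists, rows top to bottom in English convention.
P = [[1, 2, 4], [3, 5], [6]], Q = [[1, 3, 5], [2, 4], [6]]

Insert each entry of the permutation into P by Schensted row insertion, recording in Q the position of each new cell.

Insert 3: appended to row 1. P = [[3]].
Insert 1: 1 bumps 3 from row 1; 3 starts row 2. P = [[1], [3]].
Insert 6: appended to row 1. P = [[1, 6], [3]].
Insert 2: 2 bumps 6 from row 1; 6 appends to row 2. P = [[1, 2], [3, 6]].
Insert 5: appended to row 1. P = [[1, 2, 5], [3, 6]].
Insert 4: 4 bumps 5 from row 1; 5 bumps 6 from row 2; 6 starts row 3. P = [[1, 2, 4], [3, 5], [6]].

So P = [[1, 2, 4], [3, 5], [6]], Q = [[1, 3, 5], [2, 4], [6]].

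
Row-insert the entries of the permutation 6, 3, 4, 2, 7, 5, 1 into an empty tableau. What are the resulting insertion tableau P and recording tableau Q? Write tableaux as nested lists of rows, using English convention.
P = [[1, 4, 5], [2, 7], [3], [6]], Q = [[1, 3, 5], [2, 6], [4], [7]]

Insert each entry of the permutation into P by Schensted row insertion, recording in Q the position of each new cell.

Insert 6: appended to row 1. P = [[6]], Q = [[1]].
Insert 3: 3 bumps 6 from row 1; 6 starts row 2. P = [[3], [6]], Q = [[1], [2]].
Insert 4: appended to row 1. P = [[3, 4], [6]], Q = [[1, 3], [2]].
Insert 2: 2 bumps 3 from row 1; 3 bumps 6 from row 2; 6 starts row 3. P = [[2, 4], [3], [6]], Q = [[1, 3], [2], [4]].
Insert 7: appended to row 1. P = [[2, 4, 7], [3], [6]], Q = [[1, 3, 5], [2], [4]].
Insert 5: 5 bumps 7 from row 1; 7 appends to row 2. P = [[2, 4, 5], [3, 7], [6]], Q = [[1, 3, 5], [2, 6], [4]].
Insert 1: 1 bumps 2 from row 1; 2 bumps 3 from row 2; 3 bumps 6 from row 3; 6 starts row 4. P = [[1, 4, 5], [2, 7], [3], [6]], Q = [[1, 3, 5], [2, 6], [4], [7]].

So P = [[1, 4, 5], [2, 7], [3], [6]], Q = [[1, 3, 5], [2, 6], [4], [7]].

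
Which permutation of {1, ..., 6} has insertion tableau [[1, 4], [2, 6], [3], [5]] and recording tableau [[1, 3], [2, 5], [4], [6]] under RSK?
Reverse the RSK construction: for i from n down to 1, find the cell of Q containing i, remove the entry at that cell from P, and reverse-bump it up through P; the value ejected from row 1 is w(i).

Step i=6: Q has 6 at row 4, column 1; remove 5 from row 4 of P and reverse-bump: 5 enters row 3 and ejects 3; 3 enters row 2 and ejects 2; 2 enters row 1 and ejects 1. So w(6) = 1. P is now [[2, 4], [3, 6], [5]].
Step i=5: Q has 5 at row 2, column 2; remove 6 from row 2 of P and reverse-bump: 6 enters row 1 and ejects 4. So w(5) = 4. P is now [[2, 6], [3], [5]].
Step i=4: Q has 4 at row 3, column 1; remove 5 from row 3 of P and reverse-bump: 5 enters row 2 and ejects 3; 3 enters row 1 and ejects 2. So w(4) = 2. P is now [[3, 6], [5]].
Step i=3: Q has 3 at row 1, column 2; remove that cell from P, ejecting 6. So w(3) = 6. P is now [[3], [5]].
Step i=2: Q has 2 at row 2, column 1; remove 5 from row 2 of P and reverse-bump: 5 enters row 1 and ejects 3. So w(2) = 3. P is now [[5]].
Step i=1: Q has 1 at row 1, column 1; remove that cell from P, ejecting 5. So w(1) = 5. P is now [].

So w = 5 3 6 2 4 1.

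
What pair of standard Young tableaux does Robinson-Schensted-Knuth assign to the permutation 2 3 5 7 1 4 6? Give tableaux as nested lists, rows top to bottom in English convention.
P = [[1, 3, 4, 6], [2, 5, 7]], Q = [[1, 2, 3, 4], [5, 6, 7]]

Insert each entry of the permutation into P by Schensted row insertion, recording in Q the position of each new cell.

After inserting 2: P = [[2]].
After inserting 3: P = [[2, 3]].
After inserting 5: P = [[2, 3, 5]].
After inserting 7: P = [[2, 3, 5, 7]].
After inserting 1: P = [[1, 3, 5, 7], [2]].
After inserting 4: P = [[1, 3, 4, 7], [2, 5]].
After inserting 6: P = [[1, 3, 4, 6], [2, 5, 7]].

So P = [[1, 3, 4, 6], [2, 5, 7]], Q = [[1, 2, 3, 4], [5, 6, 7]].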